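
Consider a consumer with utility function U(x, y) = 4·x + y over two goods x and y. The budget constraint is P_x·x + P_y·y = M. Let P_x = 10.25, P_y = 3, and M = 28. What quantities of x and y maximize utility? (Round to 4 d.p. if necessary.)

Perfect substitutes: compare marginal utility per dollar. 4/P_x vs 1/P_y → 0.3902 vs 0.3333.
x gives more utility per dollar, so spend all income on x: x* = M/P_x, y* = 0.
Numerically: x* = 2.7317, y* = 0.

x* = 2.7317, y* = 0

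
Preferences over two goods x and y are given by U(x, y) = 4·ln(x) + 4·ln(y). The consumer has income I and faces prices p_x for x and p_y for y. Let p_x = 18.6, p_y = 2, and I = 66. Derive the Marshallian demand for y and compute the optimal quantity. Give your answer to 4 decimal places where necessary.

y* = 16.5

MU_x/MU_y = (4·y)/(4·x); tangency sets this equal to p_x/p_y.
So 4·p_y·y = 4·p_x·x; combined with the budget, a share 0.5 of income goes to x.
Demand: x*(p_x,p_y,I) = 0.5·I/p_x and y* = 0.5·I/p_y.
At p_x=18.6, p_y=2, I=66: y* = 0.5·66/2 = 16.5.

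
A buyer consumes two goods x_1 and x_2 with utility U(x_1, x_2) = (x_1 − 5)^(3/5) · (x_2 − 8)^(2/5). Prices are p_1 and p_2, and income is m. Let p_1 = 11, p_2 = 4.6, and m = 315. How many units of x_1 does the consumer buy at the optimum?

This is Cobb-Douglas in (x_1−5, x_2−8): tangency gives 0.6·p_2·(x_2−8) = 0.4·p_1·(x_1−5).
After buying the subsistence bundle (5, 8), a share 0.6 of the remaining income goes to x_1: x_1* = 5 + 0.6·(m − 5p_1 − 8p_2)/p_1.
Discretionary income = 315 − 5·11 − 8·4.6 = 223.2; x_1* = 5 + 0.6·223.2/11 = 17.1745.

x_1* = 17.1745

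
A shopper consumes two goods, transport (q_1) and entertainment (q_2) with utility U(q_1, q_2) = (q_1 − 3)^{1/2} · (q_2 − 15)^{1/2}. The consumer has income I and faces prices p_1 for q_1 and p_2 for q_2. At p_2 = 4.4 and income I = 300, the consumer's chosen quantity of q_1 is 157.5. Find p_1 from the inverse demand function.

This is Cobb-Douglas in (q_1−3, q_2−15): tangency gives 0.5·p_2·(q_2−15) = 0.5·p_1·(q_1−3).
Substituting into the budget: q_1* = 3 + 0.5·(I − 3·p_1 − 15·p_2)/p_1, and q_2* = 15 + 0.5·(…)/p_2.
Set q_1* = 157.5 in the demand function and solve for p_1: p_1 = 0.75.

p_1 = 0.75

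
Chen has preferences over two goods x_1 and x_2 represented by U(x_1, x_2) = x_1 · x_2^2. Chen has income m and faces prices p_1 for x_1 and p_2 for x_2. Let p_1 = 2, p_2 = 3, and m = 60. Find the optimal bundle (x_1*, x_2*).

x_1* = 10, x_2* = 13.3333

MU_x_1/MU_x_2 = (x_2)/(2·x_1); tangency sets this equal to p_1/p_2.
So p_2·x_2 = 2·p_1·x_1; combined with the budget, a share 1/3 of income goes to x_1.
Demand: x_1*(p_1,p_2,m) = 1/3·m/p_1 and x_2* = 2/3·m/p_2.
At p_1=2, p_2=3, m=60: x_1* = 1/3·60/2 = 10, x_2* = 13.3333.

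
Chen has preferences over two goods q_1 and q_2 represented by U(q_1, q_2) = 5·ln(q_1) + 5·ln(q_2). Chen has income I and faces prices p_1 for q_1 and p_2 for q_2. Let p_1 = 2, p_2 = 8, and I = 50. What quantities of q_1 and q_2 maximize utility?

The MRS is q_2/q_1. Set MRS = p_1/p_2.
So 5·p_2·q_2 = 5·p_1·q_1; combined with the budget, a share 0.5 of income goes to q_1.
Demand: q_1*(p_1,p_2,I) = 0.5·I/p_1 and q_2* = 0.5·I/p_2.
At p_1=2, p_2=8, I=50: q_1* = 0.5·50/2 = 12.5, q_2* = 3.125.

q_1* = 12.5, q_2* = 3.125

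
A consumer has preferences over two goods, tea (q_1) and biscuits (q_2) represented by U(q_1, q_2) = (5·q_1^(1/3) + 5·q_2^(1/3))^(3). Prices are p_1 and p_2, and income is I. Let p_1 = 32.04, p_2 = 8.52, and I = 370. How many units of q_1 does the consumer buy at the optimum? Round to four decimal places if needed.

Substitute q_2 = (q_2/q_1)·q_1 into the budget: q_1* = I/(p_1 + p_2·(q_2/q_1)).
Numerically q_2/q_1 = 7.292549, so q_1* = 370/(32.04 + 8.52·7.292549) = 3.929.

q_1* = 3.929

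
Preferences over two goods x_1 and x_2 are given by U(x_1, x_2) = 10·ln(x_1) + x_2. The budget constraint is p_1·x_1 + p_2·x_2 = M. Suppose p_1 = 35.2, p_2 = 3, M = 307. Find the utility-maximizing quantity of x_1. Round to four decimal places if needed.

x_1* = 0.8523

Set MRS = p_1/p_2: (10/x_1)/1 = p_1/p_2.
So x_1*(p_1,p_2) = 10·p_2/p_1, independent of income; and x_2* = (M − 10·p_2)/p_2.
At the given prices: x_1* = 10·3/35.2 = 0.8523.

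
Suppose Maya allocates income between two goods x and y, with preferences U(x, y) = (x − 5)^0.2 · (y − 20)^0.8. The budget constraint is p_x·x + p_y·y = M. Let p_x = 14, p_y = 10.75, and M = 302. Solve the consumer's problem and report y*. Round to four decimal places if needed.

After buying the subsistence bundle (5, 20), a share 0.2 of the remaining income goes to x: x* = 5 + 0.2·(M − 5p_x − 20p_y)/p_x.
Discretionary income = 302 − 5·14 − 20·10.75 = 17; y* = 20 + 0.8·17/10.75 = 21.2651.

y* = 21.2651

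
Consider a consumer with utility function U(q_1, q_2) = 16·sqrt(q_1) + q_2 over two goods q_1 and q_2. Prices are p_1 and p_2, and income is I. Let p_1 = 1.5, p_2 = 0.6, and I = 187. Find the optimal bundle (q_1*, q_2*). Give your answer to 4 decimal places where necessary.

q_1* = 10.24, q_2* = 286.0667

Utility is quasi-linear in q_2; the FOC for q_1 is 8/√q_1 = p_1/p_2.
Solve: √q_1 = 8·p_2/p_1, so q_1*(p_1,p_2) = (8·p_2/p_1)², and q_2* = (I − p_1·q_1*)/p_2.
Plugging in: q_1* = (8·0.6/1.5)² = 10.24, q_2* = 286.0667.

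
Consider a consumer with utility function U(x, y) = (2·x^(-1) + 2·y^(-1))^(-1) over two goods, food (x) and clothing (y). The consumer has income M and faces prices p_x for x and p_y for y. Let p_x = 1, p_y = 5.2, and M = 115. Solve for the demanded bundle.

x* = 35.0572, y* = 15.3736

MRS = MU_x/MU_y = (y/x)^(2). Set equal to p_x/p_y.
Solve for the ratio: y/x = [p_x/p_y]^(0.5).
Substitute y = (y/x)·x into the budget: x* = M/(p_x + p_y·(y/x)).
Numerically y/x = 0.438529, so x* = 115/(1 + 5.2·0.438529) = 35.0572 and y* = 0.438529·35.0572 = 15.3736.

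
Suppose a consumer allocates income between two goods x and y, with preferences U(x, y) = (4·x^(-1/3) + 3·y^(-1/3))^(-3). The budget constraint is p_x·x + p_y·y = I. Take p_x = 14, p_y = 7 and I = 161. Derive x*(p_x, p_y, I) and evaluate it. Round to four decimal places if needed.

x* = 6.8546

MU_x ∝ 4·x^(-4/3), MU_y ∝ 3·y^(-4/3), so MRS = (4/3)·(y/x)^(4/3) = p_x/p_y.
Solve for the ratio: y/x = [(3/4)·p_x/p_y]^(0.75).
Substitute y = (y/x)·x into the budget: x* = I/(p_x + p_y·(y/x)).
Numerically y/x = 1.355403, so x* = 161/(14 + 7·1.355403) = 6.8546.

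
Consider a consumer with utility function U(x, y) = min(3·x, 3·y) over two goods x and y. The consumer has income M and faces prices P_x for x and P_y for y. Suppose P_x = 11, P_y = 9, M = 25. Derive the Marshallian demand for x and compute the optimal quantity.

x* = 1.25

Demand: x*(P_x,P_y,M) = 3·M/(3·P_x + 3·P_y), y* = 3·M/(3·P_x + 3·P_y).
Here 3·11 + 3·9 = 60, giving x* = 1.25.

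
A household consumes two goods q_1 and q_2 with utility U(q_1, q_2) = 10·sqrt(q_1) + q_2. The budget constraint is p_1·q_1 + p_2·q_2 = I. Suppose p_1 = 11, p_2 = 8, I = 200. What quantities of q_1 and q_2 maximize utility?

q_1* = 13.2231, q_2* = 6.8182

Utility is quasi-linear in q_2; the FOC for q_1 is 5/√q_1 = p_1/p_2.
Thus q_1* = (5·p_2/p_1)² — independent of I — with the rest of income spent on q_2.
Plugging in: q_1* = (5·8/11)² = 13.2231, q_2* = 6.8182.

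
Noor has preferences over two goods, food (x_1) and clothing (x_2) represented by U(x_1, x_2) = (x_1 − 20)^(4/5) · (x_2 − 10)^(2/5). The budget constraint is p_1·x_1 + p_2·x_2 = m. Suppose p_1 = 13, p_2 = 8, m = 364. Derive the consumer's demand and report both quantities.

x_1* = 21.2308, x_2* = 11

Substituting into the budget: x_1* = 20 + 2/3·(m − 20·p_1 − 10·p_2)/p_1, and x_2* = 10 + 1/3·(…)/p_2.
Discretionary income = 364 − 20·13 − 10·8 = 24; x_1* = 20 + 2/3·24/13 = 21.2308; x_2* = 10 + 1/3·24/8 = 11.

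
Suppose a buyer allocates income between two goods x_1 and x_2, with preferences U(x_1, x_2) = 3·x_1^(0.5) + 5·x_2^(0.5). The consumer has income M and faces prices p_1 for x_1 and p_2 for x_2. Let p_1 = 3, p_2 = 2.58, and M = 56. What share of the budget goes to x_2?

MRS = MU_x_1/MU_x_2 = (3/5)·(x_2/x_1)^(0.5). Set equal to p_1/p_2.
Hence x_2/x_1 = ((5/3)·p_1/p_2)^(1/(0.5)), i.e. raised to the 2 power.
Substitute x_2 = (x_2/x_1)·x_1 into the budget: x_1* = M/(p_1 + p_2·(x_2/x_1)).
Numerically x_2/x_1 = 3.755784, so x_1* = 56/(3 + 2.58·3.755784) = 4.413 and x_2* = 3.755784·4.413 = 16.5741.
Expenditure on x_2: 2.58·16.5741 = 42.7611; share = 0.7636.

share on x_2 = 0.7636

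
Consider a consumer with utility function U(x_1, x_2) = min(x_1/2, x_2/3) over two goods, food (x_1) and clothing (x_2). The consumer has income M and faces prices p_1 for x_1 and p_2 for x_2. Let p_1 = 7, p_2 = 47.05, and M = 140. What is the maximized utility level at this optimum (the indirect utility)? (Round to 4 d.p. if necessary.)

Leontief preferences: the optimum is at the kink where x_1/2 = x_2/3, i.e. x_2 = (3/2)·x_1.
Budget: p_1·x_1 + p_2·(3/2)·x_1 = M, so (2·p_1 + 3·p_2)·x_1 = 2·M.
Demand: x_1*(p_1,p_2,M) = 2·M/(2·p_1 + 3·p_2), x_2* = 3·M/(2·p_1 + 3·p_2).
Here 2·7 + 3·47.05 = 155.15, giving x_1* = 1.8047 and x_2* = 2.7071.
Utility at the optimum: U(1.8047, 2.7071) = 0.9024.

V = 0.9024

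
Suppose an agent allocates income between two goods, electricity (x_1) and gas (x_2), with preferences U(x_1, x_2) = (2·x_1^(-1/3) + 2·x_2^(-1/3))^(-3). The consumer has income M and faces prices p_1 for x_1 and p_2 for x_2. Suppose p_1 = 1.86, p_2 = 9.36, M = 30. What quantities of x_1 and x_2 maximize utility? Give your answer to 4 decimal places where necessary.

x_1* = 6.4574, x_2* = 1.9219

MU_x_1 ∝ 2·x_1^(-4/3), MU_x_2 ∝ 2·x_2^(-4/3), so MRS = (x_2/x_1)^(4/3) = p_1/p_2.
Solve for the ratio: x_2/x_1 = [p_1/p_2]^(0.75).
With the ratio pinned down, the budget gives x_1* = M/(p_1 + p_2·(x_2/x_1)) and x_2* = (x_2/x_1)·x_1*.
Numerically x_2/x_1 = 0.297631, so x_1* = 30/(1.86 + 9.36·0.297631) = 6.4574 and x_2* = 0.297631·6.4574 = 1.9219.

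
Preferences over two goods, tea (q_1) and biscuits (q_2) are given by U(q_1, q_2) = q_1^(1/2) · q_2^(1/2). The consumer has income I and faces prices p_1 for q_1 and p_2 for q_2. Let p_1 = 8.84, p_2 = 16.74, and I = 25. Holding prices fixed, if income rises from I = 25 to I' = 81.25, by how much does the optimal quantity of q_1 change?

Tangency: MRS = q_2/q_1 = p_1/p_2.
Rearranging, p_2·q_2 = p_1·q_1. Substituting into the budget gives p_1·q_1·(1 + 1) = I.
Demand: q_1*(p_1,p_2,I) = 0.5·I/p_1 and q_2* = 0.5·I/p_2.
At p_1=8.84, p_2=16.74, I=25: q_1* = 0.5·25/8.84 = 1.414.
At I' = 81.25: q_1* = 4.5956. Change: 4.5956 − 1.414 = 3.1816.

Δq_1* = 3.1816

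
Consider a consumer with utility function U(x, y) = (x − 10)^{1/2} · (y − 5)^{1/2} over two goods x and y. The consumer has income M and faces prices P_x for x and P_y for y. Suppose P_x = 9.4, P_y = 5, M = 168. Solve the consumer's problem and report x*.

Let x' = x−10, y' = y−5. MRS = y'/x' = P_x/P_y.
Substituting into the budget: x* = 10 + 0.5·(M − 10·P_x − 5·P_y)/P_x, and y* = 5 + 0.5·(…)/P_y.
Discretionary income = 168 − 10·9.4 − 5·5 = 49; x* = 10 + 0.5·49/9.4 = 12.6064.

x* = 12.6064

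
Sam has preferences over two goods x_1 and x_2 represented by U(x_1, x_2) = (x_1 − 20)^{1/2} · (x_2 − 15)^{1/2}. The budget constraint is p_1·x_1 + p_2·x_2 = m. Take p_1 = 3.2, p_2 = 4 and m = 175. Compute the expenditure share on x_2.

share on x_2 = 0.4886

This is Cobb-Douglas in (x_1−20, x_2−15): tangency gives 0.5·p_2·(x_2−15) = 0.5·p_1·(x_1−20).
After buying the subsistence bundle (20, 15), a share 0.5 of the remaining income goes to x_1: x_1* = 20 + 0.5·(m − 20p_1 − 15p_2)/p_1.
Discretionary income = 175 − 20·3.2 − 15·4 = 51; x_1* = 20 + 0.5·51/3.2 = 27.9688; x_2* = 15 + 0.5·51/4 = 21.375.
Expenditure on x_2: 4·21.375 = 85.5; share = 0.4886.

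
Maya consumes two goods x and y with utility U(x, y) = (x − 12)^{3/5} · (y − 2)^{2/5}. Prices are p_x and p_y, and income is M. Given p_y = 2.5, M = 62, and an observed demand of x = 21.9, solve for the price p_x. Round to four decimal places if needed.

p_x = 2

Let x' = x−12, y' = y−2. MRS = (3/2)·y'/x' = p_x/p_y.
After buying the subsistence bundle (12, 2), a share 0.6 of the remaining income goes to x: x* = 12 + 0.6·(M − 12p_x − 2p_y)/p_x.
Set x* = 21.9 in the demand function and solve for p_x: p_x = 2.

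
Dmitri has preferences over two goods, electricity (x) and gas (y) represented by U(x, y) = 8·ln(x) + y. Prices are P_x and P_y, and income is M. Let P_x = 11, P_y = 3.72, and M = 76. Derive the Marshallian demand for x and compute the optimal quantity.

x* = 2.7055

Set MRS = P_x/P_y: (8/x)/1 = P_x/P_y.
So x*(P_x,P_y) = 8·P_y/P_x, independent of income; and y* = (M − 8·P_y)/P_y.
At the given prices: x* = 8·3.72/11 = 2.7055.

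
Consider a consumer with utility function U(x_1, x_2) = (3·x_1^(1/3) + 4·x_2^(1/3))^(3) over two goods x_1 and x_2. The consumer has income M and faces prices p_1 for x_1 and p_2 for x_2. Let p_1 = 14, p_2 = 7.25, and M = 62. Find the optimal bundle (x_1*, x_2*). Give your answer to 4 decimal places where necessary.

Substitute x_2 = (x_2/x_1)·x_1 into the budget: x_1* = M/(p_1 + p_2·(x_2/x_1)).
Numerically x_2/x_1 = 4.131361, so x_1* = 62/(14 + 7.25·4.131361) = 1.4106 and x_2* = 4.131361·1.4106 = 5.8278.

x_1* = 1.4106, x_2* = 5.8278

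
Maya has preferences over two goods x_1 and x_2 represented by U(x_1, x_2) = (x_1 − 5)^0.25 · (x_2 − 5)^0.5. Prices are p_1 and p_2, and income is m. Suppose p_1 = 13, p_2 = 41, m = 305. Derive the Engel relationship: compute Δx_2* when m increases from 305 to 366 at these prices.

Δx_2* = 0.9919

MRS = (1/2)·(x_2−5)/(x_1−5). Tangency with p_1/p_2 gives x_2−5 = 2·(p_1/p_2)·(x_1−5).
Substituting into the budget: x_1* = 5 + 1/3·(m − 5·p_1 − 5·p_2)/p_1, and x_2* = 5 + 2/3·(…)/p_2.
Discretionary income = 305 − 5·13 − 5·41 = 35; x_2* = 5 + 2/3·35/41 = 5.5691.
At m' = 366: x_2* = 6.561. Change: 6.561 − 5.5691 = 0.9919.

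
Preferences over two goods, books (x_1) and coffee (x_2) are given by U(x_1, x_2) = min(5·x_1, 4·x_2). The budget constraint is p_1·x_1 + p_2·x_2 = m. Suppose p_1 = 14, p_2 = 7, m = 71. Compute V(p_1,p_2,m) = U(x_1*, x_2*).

V = 15.6044

Leontief preferences: the optimum is at the kink where x_1/4 = x_2/5, i.e. x_2 = (5/4)·x_1.
Budget: p_1·x_1 + p_2·(5/4)·x_1 = m, so (4·p_1 + 5·p_2)·x_1 = 4·m.
Demand: x_1*(p_1,p_2,m) = 4·m/(4·p_1 + 5·p_2), x_2* = 5·m/(4·p_1 + 5·p_2).
Here 4·14 + 5·7 = 91, giving x_1* = 3.1209 and x_2* = 3.9011.
Utility at the optimum: U(3.1209, 3.9011) = 15.6044.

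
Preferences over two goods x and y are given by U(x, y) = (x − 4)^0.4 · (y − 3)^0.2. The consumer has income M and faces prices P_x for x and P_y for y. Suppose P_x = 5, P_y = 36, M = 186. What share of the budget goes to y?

share on y = 0.6846

This is Cobb-Douglas in (x−4, y−3): tangency gives 0.4·P_y·(y−3) = 0.2·P_x·(x−4).
Substituting into the budget: x* = 4 + 2/3·(M − 4·P_x − 3·P_y)/P_x, and y* = 3 + 1/3·(…)/P_y.
Discretionary income = 186 − 4·5 − 3·36 = 58; x* = 4 + 2/3·58/5 = 11.7333; y* = 3 + 1/3·58/36 = 3.537.
Expenditure on y: 36·3.537 = 127.3333; share = 0.6846.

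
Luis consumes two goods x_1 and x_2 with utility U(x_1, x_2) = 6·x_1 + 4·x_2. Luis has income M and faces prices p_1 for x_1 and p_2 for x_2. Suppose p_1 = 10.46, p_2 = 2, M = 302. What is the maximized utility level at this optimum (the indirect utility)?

V = 604

Perfect substitutes: compare marginal utility per dollar. 6/p_1 vs 4/p_2 → 0.5736 vs 2.
x_2 gives more utility per dollar, so spend all income on x_2: x_2* = M/p_2, x_1* = 0.
Numerically: x_1* = 0, x_2* = 151.
Utility at the optimum: U(0, 151) = 604.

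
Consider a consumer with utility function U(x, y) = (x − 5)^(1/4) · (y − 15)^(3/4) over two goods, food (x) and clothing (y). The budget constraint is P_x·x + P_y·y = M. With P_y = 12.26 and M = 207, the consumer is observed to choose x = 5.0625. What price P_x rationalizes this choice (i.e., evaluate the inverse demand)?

P_x = 4.4

Let x' = x−5, y' = y−15. MRS = (1/3)·y'/x' = P_x/P_y.
After buying the subsistence bundle (5, 15), a share 0.25 of the remaining income goes to x: x* = 5 + 0.25·(M − 5P_x − 15P_y)/P_x.
Set x* = 5.0625 in the demand function and solve for P_x: P_x = 4.4.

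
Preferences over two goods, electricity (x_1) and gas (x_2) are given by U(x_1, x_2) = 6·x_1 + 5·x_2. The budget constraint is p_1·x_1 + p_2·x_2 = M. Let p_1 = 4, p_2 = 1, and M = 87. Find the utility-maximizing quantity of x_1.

x_1* = 0

Linear utility — the consumer picks whichever good has higher MU/price: 6/4 = 1.5 vs 5/1 = 5.
x_2 gives more utility per dollar, so spend all income on x_2: x_2* = M/p_2, x_1* = 0.
Numerically: x_1* = 0, x_2* = 87.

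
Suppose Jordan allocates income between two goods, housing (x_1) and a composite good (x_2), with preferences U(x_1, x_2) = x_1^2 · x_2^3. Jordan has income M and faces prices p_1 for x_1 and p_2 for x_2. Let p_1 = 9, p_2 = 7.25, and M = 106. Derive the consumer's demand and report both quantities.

At p_1=9, p_2=7.25, M=106: x_1* = 0.4·106/9 = 4.7111, x_2* = 8.7724.

x_1* = 4.7111, x_2* = 8.7724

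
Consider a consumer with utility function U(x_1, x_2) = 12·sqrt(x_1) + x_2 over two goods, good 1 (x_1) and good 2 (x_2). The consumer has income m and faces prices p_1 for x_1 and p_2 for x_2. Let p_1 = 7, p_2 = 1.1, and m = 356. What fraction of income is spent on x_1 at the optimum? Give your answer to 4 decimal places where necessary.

MU_x_1 = 6/√x_1, MU_x_2 = 1. Tangency: 6/√x_1 = p_1/p_2.
Solve: √x_1 = 6·p_2/p_1, so x_1*(p_1,p_2) = (6·p_2/p_1)², and x_2* = (m − p_1·x_1*)/p_2.
Plugging in: x_1* = (6·1.1/7)² = 0.889, x_2* = 317.9792.
Expenditure on x_1: 7·0.889 = 6.2229; share = 0.0175.

share on x_1 = 0.0175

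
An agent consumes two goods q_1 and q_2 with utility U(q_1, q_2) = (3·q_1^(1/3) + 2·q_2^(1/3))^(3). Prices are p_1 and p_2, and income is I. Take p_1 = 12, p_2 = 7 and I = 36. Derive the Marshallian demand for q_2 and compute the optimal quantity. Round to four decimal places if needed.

q_2* = 2.1401

Numerically q_2/q_1 = 1.221766, so q_1* = 36/(12 + 7·1.221766) = 1.7516 and q_2* = 1.221766·1.7516 = 2.1401.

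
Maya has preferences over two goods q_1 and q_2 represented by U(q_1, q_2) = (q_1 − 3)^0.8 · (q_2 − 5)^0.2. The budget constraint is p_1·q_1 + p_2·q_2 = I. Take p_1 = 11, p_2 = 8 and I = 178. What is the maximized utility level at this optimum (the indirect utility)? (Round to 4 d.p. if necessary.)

This is Cobb-Douglas in (q_1−3, q_2−5): tangency gives 0.8·p_2·(q_2−5) = 0.2·p_1·(q_1−3).
After buying the subsistence bundle (3, 5), a share 0.8 of the remaining income goes to q_1: q_1* = 3 + 0.8·(I − 3p_1 − 5p_2)/p_1.
Discretionary income = 178 − 3·11 − 5·8 = 105; q_1* = 3 + 0.8·105/11 = 10.6364; q_2* = 5 + 0.2·105/8 = 7.625.
Utility at the optimum: U(10.6364, 7.625) = 6.1679.

V = 6.1679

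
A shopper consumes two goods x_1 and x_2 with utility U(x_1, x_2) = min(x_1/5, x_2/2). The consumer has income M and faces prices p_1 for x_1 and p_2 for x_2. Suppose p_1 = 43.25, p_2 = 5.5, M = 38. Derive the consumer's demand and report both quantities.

Leontief preferences: the optimum is at the kink where x_1/5 = x_2/2, i.e. x_2 = (2/5)·x_1.
Budget: p_1·x_1 + p_2·(2/5)·x_1 = M, so (5·p_1 + 2·p_2)·x_1 = 5·M.
Demand: x_1*(p_1,p_2,M) = 5·M/(5·p_1 + 2·p_2), x_2* = 2·M/(5·p_1 + 2·p_2).
Here 5·43.25 + 2·5.5 = 227.25, giving x_1* = 0.8361 and x_2* = 0.3344.

x_1* = 0.8361, x_2* = 0.3344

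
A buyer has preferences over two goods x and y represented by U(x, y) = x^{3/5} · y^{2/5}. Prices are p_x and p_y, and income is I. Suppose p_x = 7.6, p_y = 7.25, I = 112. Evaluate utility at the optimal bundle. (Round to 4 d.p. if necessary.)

Demand: x*(p_x,p_y,I) = 0.6·I/p_x and y* = 0.4·I/p_y.
At p_x=7.6, p_y=7.25, I=112: x* = 0.6·112/7.6 = 8.8421, y* = 6.1793.
Utility at the optimum: U(8.8421, 6.1793) = 7.6614.

V = 7.6614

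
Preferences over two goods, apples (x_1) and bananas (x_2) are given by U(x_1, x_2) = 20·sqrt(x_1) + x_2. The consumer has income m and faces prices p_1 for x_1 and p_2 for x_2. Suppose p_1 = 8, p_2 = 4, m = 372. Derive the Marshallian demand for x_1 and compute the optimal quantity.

MU_x_1 = 10/√x_1, MU_x_2 = 1. Tangency: 10/√x_1 = p_1/p_2.
Thus x_1* = (10·p_2/p_1)² — independent of m — with the rest of income spent on x_2.
Plugging in: x_1* = (10·4/8)² = 25.

x_1* = 25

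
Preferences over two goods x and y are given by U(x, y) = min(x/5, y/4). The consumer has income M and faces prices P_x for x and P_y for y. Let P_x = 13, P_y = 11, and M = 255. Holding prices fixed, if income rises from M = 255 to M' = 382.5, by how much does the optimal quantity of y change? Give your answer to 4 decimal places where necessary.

Δy* = 4.6789

Leontief preferences: the optimum is at the kink where x/5 = y/4, i.e. y = (4/5)·x.
Budget: P_x·x + P_y·(4/5)·x = M, so (5·P_x + 4·P_y)·x = 5·M.
Demand: x*(P_x,P_y,M) = 5·M/(5·P_x + 4·P_y), y* = 4·M/(5·P_x + 4·P_y).
Here 5·13 + 4·11 = 109, giving y* = 9.3578.
At M' = 382.5: y* = 14.0367. Change: 14.0367 − 9.3578 = 4.6789.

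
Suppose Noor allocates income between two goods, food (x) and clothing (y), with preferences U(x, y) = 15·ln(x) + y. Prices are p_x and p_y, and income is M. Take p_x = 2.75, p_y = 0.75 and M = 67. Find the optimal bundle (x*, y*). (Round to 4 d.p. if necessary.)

Set MRS = p_x/p_y: (15/x)/1 = p_x/p_y.
So x*(p_x,p_y) = 15·p_y/p_x, independent of income; and y* = (M − 15·p_y)/p_y.
At the given prices: x* = 15·0.75/2.75 = 4.0909, and y* = 74.3333.

x* = 4.0909, y* = 74.3333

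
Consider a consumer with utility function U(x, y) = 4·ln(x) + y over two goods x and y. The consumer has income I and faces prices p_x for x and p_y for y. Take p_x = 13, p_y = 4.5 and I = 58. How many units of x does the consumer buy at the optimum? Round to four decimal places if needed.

x* = 1.3846

MU_x = 4/x, MU_y = 1. Tangency: 4/x = p_x/p_y.
So x*(p_x,p_y) = 4·p_y/p_x, independent of income; and y* = (I − 4·p_y)/p_y.
At the given prices: x* = 4·4.5/13 = 1.3846.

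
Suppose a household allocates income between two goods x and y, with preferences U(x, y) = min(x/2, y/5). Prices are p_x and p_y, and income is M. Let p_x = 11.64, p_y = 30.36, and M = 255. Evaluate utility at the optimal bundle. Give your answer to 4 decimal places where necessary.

Leontief preferences: the optimum is at the kink where x/2 = y/5, i.e. y = (5/2)·x.
Budget: p_x·x + p_y·(5/2)·x = M, so (2·p_x + 5·p_y)·x = 2·M.
Demand: x*(p_x,p_y,M) = 2·M/(2·p_x + 5·p_y), y* = 5·M/(2·p_x + 5·p_y).
Here 2·11.64 + 5·30.36 = 175.08, giving x* = 2.913 and y* = 7.2824.
Utility at the optimum: U(2.913, 7.2824) = 1.4565.

V = 1.4565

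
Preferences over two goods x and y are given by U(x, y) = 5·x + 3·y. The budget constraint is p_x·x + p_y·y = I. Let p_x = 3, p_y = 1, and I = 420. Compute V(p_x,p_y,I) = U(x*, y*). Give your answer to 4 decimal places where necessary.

Linear utility — the consumer picks whichever good has higher MU/price: 5/3 = 1.6667 vs 3/1 = 3.
y gives more utility per dollar, so spend all income on y: y* = I/p_y, x* = 0.
Numerically: x* = 0, y* = 420.
Utility at the optimum: U(0, 420) = 1260.

V = 1260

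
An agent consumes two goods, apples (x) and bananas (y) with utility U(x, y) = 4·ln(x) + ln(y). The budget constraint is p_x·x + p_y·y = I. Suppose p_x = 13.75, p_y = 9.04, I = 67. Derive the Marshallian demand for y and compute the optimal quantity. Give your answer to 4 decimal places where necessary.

y* = 1.4823

MU_x/MU_y = (4·y)/(x); tangency sets this equal to p_x/p_y.
Rearranging, p_y·y = (1/4)·p_x·x. Substituting into the budget gives p_x·x·(1 + (1/4)) = I.
Demand: x*(p_x,p_y,I) = 0.8·I/p_x and y* = 0.2·I/p_y.
At p_x=13.75, p_y=9.04, I=67: y* = 0.2·67/9.04 = 1.4823.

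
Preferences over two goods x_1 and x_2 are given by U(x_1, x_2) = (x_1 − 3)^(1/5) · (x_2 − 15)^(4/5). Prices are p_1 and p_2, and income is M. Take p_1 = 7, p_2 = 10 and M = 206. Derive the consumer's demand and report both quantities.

After buying the subsistence bundle (3, 15), a share 0.2 of the remaining income goes to x_1: x_1* = 3 + 0.2·(M − 3p_1 − 15p_2)/p_1.
Discretionary income = 206 − 3·7 − 15·10 = 35; x_1* = 3 + 0.2·35/7 = 4; x_2* = 15 + 0.8·35/10 = 17.8.

x_1* = 4, x_2* = 17.8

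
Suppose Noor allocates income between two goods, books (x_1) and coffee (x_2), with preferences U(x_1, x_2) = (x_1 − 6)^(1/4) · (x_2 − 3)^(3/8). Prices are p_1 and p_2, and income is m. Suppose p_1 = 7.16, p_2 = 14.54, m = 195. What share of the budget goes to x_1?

share on x_1 = 0.4427

Discretionary income = 195 − 6·7.16 − 3·14.54 = 108.42; x_1* = 6 + 0.4·108.42/7.16 = 12.057; x_2* = 3 + 0.6·108.42/14.54 = 7.474.
Expenditure on x_1: 7.16·12.057 = 86.328; share = 0.4427.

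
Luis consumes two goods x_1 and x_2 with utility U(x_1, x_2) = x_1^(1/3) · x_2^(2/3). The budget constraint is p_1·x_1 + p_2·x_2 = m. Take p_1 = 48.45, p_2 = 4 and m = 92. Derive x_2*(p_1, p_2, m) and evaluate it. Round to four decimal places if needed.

MU_x_1/MU_x_2 = (1/3·x_2)/(2/3·x_1); tangency sets this equal to p_1/p_2.
Rearranging, p_2·x_2 = 2·p_1·x_1. Substituting into the budget gives p_1·x_1·(1 + 2) = m.
Demand: x_1*(p_1,p_2,m) = 1/3·m/p_1 and x_2* = 2/3·m/p_2.
At p_1=48.45, p_2=4, m=92: x_2* = 2/3·92/4 = 15.3333.

x_2* = 15.3333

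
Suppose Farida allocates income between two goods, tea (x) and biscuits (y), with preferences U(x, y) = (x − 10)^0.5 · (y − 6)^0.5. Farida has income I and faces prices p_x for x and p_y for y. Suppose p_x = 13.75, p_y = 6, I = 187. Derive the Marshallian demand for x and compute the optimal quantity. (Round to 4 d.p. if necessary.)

x* = 10.4909

MRS = (y−6)/(x−10). Tangency with p_x/p_y gives y−6 = (p_x/p_y)·(x−10).
Substituting into the budget: x* = 10 + 0.5·(I − 10·p_x − 6·p_y)/p_x, and y* = 6 + 0.5·(…)/p_y.
Discretionary income = 187 − 10·13.75 − 6·6 = 13.5; x* = 10 + 0.5·13.5/13.75 = 10.4909.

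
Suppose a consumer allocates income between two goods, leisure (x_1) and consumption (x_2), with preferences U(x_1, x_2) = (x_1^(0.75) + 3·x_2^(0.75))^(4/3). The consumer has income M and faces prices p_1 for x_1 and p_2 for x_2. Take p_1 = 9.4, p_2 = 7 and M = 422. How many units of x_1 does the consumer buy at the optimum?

x_1* = 0.2277

With the ratio pinned down, the budget gives x_1* = M/(p_1 + p_2·(x_2/x_1)) and x_2* = (x_2/x_1)·x_1*.
Numerically x_2/x_1 = 263.393027, so x_1* = 422/(9.4 + 7·263.393027) = 0.2277.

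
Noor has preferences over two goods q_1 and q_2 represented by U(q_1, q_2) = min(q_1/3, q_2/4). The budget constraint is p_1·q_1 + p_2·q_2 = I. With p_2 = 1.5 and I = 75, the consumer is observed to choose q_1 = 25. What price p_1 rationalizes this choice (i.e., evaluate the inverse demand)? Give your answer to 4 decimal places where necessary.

Leontief preferences: the optimum is at the kink where q_1/3 = q_2/4, i.e. q_2 = (4/3)·q_1.
Budget: p_1·q_1 + p_2·(4/3)·q_1 = I, so (3·p_1 + 4·p_2)·q_1 = 3·I.
Demand: q_1*(p_1,p_2,I) = 3·I/(3·p_1 + 4·p_2), q_2* = 4·I/(3·p_1 + 4·p_2).
Set q_1* = 25 in the demand function and solve for p_1: p_1 = 1.

p_1 = 1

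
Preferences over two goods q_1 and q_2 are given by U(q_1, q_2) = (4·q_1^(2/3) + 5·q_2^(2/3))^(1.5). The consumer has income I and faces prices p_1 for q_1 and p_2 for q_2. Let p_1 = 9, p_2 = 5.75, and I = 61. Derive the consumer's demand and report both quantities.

MU_q_1 ∝ 4·q_1^(-1/3), MU_q_2 ∝ 5·q_2^(-1/3), so MRS = (4/5)·(q_2/q_1)^(1/3) = p_1/p_2.
Solve for the ratio: q_2/q_1 = [(5/4)·p_1/p_2]^(3).
With the ratio pinned down, the budget gives q_1* = I/(p_1 + p_2·(q_2/q_1)) and q_2* = (q_2/q_1)·q_1*.
Numerically q_2/q_1 = 7.489521, so q_1* = 61/(9 + 5.75·7.489521) = 1.1716 and q_2* = 7.489521·1.1716 = 8.7749.

q_1* = 1.1716, q_2* = 8.7749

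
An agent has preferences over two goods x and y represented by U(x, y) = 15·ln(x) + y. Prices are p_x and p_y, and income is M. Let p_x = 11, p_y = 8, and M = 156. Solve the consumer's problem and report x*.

x* = 10.9091

Set MRS = p_x/p_y: (15/x)/1 = p_x/p_y.
So x*(p_x,p_y) = 15·p_y/p_x, independent of income; and y* = (M − 15·p_y)/p_y.
At the given prices: x* = 15·8/11 = 10.9091.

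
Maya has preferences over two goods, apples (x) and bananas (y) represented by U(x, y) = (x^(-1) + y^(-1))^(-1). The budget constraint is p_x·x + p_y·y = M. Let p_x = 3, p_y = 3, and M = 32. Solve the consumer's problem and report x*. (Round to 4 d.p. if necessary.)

MU_x ∝ x^(-2), MU_y ∝ y^(-2), so MRS = (y/x)^(2) = p_x/p_y.
Solve for the ratio: y/x = [p_x/p_y]^(0.5).
Substitute y = (y/x)·x into the budget: x* = M/(p_x + p_y·(y/x)).
Numerically y/x = 1, so x* = 32/(3 + 3·1) = 5.3333.

x* = 5.3333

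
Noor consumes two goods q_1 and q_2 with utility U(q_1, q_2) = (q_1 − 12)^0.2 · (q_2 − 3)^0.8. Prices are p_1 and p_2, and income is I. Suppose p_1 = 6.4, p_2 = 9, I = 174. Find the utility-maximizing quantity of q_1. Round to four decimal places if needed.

MRS = (1/4)·(q_2−3)/(q_1−12). Tangency with p_1/p_2 gives q_2−3 = 4·(p_1/p_2)·(q_1−12).
Substituting into the budget: q_1* = 12 + 0.2·(I − 12·p_1 − 3·p_2)/p_1, and q_2* = 3 + 0.8·(…)/p_2.
Discretionary income = 174 − 12·6.4 − 3·9 = 70.2; q_1* = 12 + 0.2·70.2/6.4 = 14.1937.

q_1* = 14.1937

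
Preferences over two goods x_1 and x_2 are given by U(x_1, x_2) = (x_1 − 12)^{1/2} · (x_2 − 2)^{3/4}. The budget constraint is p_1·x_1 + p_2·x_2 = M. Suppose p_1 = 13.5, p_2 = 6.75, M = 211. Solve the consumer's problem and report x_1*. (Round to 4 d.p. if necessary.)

x_1* = 13.0519

MRS = (2/3)·(x_2−2)/(x_1−12). Tangency with p_1/p_2 gives x_2−2 = (3/2)·(p_1/p_2)·(x_1−12).
Substituting into the budget: x_1* = 12 + 0.4·(M − 12·p_1 − 2·p_2)/p_1, and x_2* = 2 + 0.6·(…)/p_2.
Discretionary income = 211 − 12·13.5 − 2·6.75 = 35.5; x_1* = 12 + 0.4·35.5/13.5 = 13.0519.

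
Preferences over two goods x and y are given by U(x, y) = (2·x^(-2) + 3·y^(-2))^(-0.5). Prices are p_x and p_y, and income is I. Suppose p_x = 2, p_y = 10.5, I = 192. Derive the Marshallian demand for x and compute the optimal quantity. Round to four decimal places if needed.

x* = 21.5352

MRS = MU_x/MU_y = (2/3)·(y/x)^(3). Set equal to p_x/p_y.
Solve for the ratio: y/x = [(3/2)·p_x/p_y]^(1/3).
Substitute y = (y/x)·x into the budget: x* = I/(p_x + p_y·(y/x)).
Numerically y/x = 0.658634, so x* = 192/(2 + 10.5·0.658634) = 21.5352.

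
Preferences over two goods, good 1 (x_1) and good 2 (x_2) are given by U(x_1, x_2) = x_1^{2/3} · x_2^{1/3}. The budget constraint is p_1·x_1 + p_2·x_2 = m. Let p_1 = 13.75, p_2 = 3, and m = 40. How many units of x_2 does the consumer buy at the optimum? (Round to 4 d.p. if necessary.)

Tangency: MRS = 2·x_2/x_1 = p_1/p_2.
Rearranging, p_2·x_2 = (1/2)·p_1·x_1. Substituting into the budget gives p_1·x_1·(1 + (1/2)) = m.
Demand: x_1*(p_1,p_2,m) = 2/3·m/p_1 and x_2* = 1/3·m/p_2.
At p_1=13.75, p_2=3, m=40: x_2* = 1/3·40/3 = 4.4444.

x_2* = 4.4444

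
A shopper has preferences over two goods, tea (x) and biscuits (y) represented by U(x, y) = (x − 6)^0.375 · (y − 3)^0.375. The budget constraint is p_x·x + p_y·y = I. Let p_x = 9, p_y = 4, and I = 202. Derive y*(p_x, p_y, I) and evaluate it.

y* = 20

MRS = (y−3)/(x−6). Tangency with p_x/p_y gives y−3 = (p_x/p_y)·(x−6).
Substituting into the budget: x* = 6 + 0.5·(I − 6·p_x − 3·p_y)/p_x, and y* = 3 + 0.5·(…)/p_y.
Discretionary income = 202 − 6·9 − 3·4 = 136; y* = 3 + 0.5·136/4 = 20.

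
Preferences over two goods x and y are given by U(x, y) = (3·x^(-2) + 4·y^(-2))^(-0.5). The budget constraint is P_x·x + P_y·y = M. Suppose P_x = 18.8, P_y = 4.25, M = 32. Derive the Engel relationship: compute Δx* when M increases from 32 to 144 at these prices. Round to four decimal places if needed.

MRS = MU_x/MU_y = (3/4)·(y/x)^(3). Set equal to P_x/P_y.
Hence y/x = ((4/3)·P_x/P_y)^(1/(3)), i.e. raised to the 1/3 power.
Substitute y = (y/x)·x into the budget: x* = M/(P_x + P_y·(y/x)).
Numerically y/x = 1.806769, so x* = 32/(18.8 + 4.25·1.806769) = 1.2085.
At M' = 144: x* = 5.4383. Change: 5.4383 − 1.2085 = 4.2298.

Δx* = 4.2298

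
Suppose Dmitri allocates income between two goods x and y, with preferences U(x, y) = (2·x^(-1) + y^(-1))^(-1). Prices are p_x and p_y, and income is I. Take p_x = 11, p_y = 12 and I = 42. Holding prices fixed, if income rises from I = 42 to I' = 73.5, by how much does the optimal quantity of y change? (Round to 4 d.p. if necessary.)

Δy* = 1.1151

Numerically y/x = 0.677003, so x* = 42/(11 + 12·0.677003) = 2.1962 and y* = 0.677003·2.1962 = 1.4868.
At I' = 73.5: y* = 2.6019. Change: 2.6019 − 1.4868 = 1.1151.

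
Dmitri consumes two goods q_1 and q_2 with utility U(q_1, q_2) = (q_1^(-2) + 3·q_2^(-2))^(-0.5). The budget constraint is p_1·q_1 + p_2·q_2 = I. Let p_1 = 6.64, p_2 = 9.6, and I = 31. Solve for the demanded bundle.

q_1* = 1.6416, q_2* = 2.0938

From the CES first-order condition, (1/3)·(q_2/q_1)^(3) = p_1/p_2.
Hence q_2/q_1 = (3·p_1/p_2)^(1/(3)), i.e. raised to the 1/3 power.
With the ratio pinned down, the budget gives q_1* = I/(p_1 + p_2·(q_2/q_1)) and q_2* = (q_2/q_1)·q_1*.
Numerically q_2/q_1 = 1.275477, so q_1* = 31/(6.64 + 9.6·1.275477) = 1.6416 and q_2* = 1.275477·1.6416 = 2.0938.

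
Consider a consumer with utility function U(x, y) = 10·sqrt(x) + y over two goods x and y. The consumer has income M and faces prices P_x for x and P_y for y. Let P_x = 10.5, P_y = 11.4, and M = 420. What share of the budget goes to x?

MU_x = 5/√x, MU_y = 1. Tangency: 5/√x = P_x/P_y.
Thus x* = (5·P_y/P_x)² — independent of M — with the rest of income spent on y.
Plugging in: x* = (5·11.4/10.5)² = 29.4694, y* = 9.6992.
Expenditure on x: 10.5·29.4694 = 309.4286; share = 0.7367.

share on x = 0.7367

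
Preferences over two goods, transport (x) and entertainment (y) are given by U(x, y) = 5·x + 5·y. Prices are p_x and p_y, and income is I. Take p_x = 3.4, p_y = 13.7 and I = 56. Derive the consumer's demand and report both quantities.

x* = 16.4706, y* = 0

Perfect substitutes: compare marginal utility per dollar. 5/p_x vs 5/p_y → 1.4706 vs 0.365.
x gives more utility per dollar, so spend all income on x: x* = I/p_x, y* = 0.
Numerically: x* = 16.4706, y* = 0.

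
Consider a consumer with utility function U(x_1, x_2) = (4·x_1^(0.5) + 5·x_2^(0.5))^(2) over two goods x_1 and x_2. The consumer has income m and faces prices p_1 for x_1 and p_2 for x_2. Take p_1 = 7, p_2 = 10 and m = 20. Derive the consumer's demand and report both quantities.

x_1* = 1.3646, x_2* = 1.0448

Substitute x_2 = (x_2/x_1)·x_1 into the budget: x_1* = m/(p_1 + p_2·(x_2/x_1)).
Numerically x_2/x_1 = 0.765625, so x_1* = 20/(7 + 10·0.765625) = 1.3646 and x_2* = 0.765625·1.3646 = 1.0448.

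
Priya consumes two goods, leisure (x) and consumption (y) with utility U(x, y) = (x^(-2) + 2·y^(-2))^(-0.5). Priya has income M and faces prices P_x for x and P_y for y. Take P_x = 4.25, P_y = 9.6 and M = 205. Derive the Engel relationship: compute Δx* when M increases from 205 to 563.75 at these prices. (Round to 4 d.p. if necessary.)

From the CES first-order condition, (1/2)·(y/x)^(3) = P_x/P_y.
Hence y/x = (2·P_x/P_y)^(1/(3)), i.e. raised to the 1/3 power.
With the ratio pinned down, the budget gives x* = M/(P_x + P_y·(y/x)) and y* = (y/x)·x*.
Numerically y/x = 0.960246, so x* = 205/(4.25 + 9.6·0.960246) = 15.2209.
At M' = 563.75: x* = 41.8574. Change: 41.8574 − 15.2209 = 26.6365.

Δx* = 26.6365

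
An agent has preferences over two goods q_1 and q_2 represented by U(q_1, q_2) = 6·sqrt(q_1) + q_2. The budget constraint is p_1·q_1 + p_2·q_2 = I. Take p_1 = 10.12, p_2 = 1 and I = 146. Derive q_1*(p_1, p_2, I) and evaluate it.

Set MRS = p_1/p_2: 3·q_1^(−1/2) = p_1/p_2.
Solve: √q_1 = 3·p_2/p_1, so q_1*(p_1,p_2) = (3·p_2/p_1)², and q_2* = (I − p_1·q_1*)/p_2.
Plugging in: q_1* = (3·1/10.12)² = 0.0879.

q_1* = 0.0879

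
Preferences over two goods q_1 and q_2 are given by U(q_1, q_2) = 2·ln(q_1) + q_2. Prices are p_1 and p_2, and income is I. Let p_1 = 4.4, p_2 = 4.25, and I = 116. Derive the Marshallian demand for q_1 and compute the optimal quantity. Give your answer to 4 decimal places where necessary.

Set MRS = p_1/p_2: (2/q_1)/1 = p_1/p_2.
So q_1*(p_1,p_2) = 2·p_2/p_1, independent of income; and q_2* = (I − 2·p_2)/p_2.
At the given prices: q_1* = 2·4.25/4.4 = 1.9318.

q_1* = 1.9318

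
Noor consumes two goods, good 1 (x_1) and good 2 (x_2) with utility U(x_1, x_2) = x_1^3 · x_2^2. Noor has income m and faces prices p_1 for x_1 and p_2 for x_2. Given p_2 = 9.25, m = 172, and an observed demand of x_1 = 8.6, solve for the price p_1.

The MRS is (3/2)·x_2/x_1. Set MRS = p_1/p_2.
Rearranging, p_2·x_2 = (2/3)·p_1·x_1. Substituting into the budget gives p_1·x_1·(1 + (2/3)) = m.
Demand: x_1*(p_1,p_2,m) = 0.6·m/p_1 and x_2* = 0.4·m/p_2.
Set x_1* = 8.6 in the demand function and solve for p_1: p_1 = 12.

p_1 = 12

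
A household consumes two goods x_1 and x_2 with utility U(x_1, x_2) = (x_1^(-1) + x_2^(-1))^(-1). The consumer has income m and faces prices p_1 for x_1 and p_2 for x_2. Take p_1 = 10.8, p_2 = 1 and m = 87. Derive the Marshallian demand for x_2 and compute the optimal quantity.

x_2* = 20.2971

MRS = MU_x_1/MU_x_2 = (x_2/x_1)^(2). Set equal to p_1/p_2.
Hence x_2/x_1 = (p_1/p_2)^(1/(2)), i.e. raised to the 0.5 power.
Substitute x_2 = (x_2/x_1)·x_1 into the budget: x_1* = m/(p_1 + p_2·(x_2/x_1)).
Numerically x_2/x_1 = 3.286335, so x_1* = 87/(10.8 + 1·3.286335) = 6.1762 and x_2* = 3.286335·6.1762 = 20.2971.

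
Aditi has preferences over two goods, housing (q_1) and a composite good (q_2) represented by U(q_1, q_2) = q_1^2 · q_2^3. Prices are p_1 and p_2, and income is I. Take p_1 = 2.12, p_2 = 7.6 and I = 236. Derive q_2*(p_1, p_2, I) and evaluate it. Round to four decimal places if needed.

The MRS is (2/3)·q_2/q_1. Set MRS = p_1/p_2.
Rearranging, p_2·q_2 = (3/2)·p_1·q_1. Substituting into the budget gives p_1·q_1·(1 + (3/2)) = I.
Demand: q_1*(p_1,p_2,I) = 0.4·I/p_1 and q_2* = 0.6·I/p_2.
At p_1=2.12, p_2=7.6, I=236: q_2* = 0.6·236/7.6 = 18.6316.

q_2* = 18.6316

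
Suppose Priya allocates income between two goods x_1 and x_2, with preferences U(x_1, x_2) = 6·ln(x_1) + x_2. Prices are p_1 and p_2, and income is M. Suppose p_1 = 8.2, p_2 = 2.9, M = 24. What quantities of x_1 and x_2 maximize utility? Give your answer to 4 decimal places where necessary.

MU_x_1 = 6/x_1, MU_x_2 = 1. Tangency: 6/x_1 = p_1/p_2.
So x_1*(p_1,p_2) = 6·p_2/p_1, independent of income; and x_2* = (M − 6·p_2)/p_2.
At the given prices: x_1* = 6·2.9/8.2 = 2.122, and x_2* = 2.2759.

x_1* = 2.122, x_2* = 2.2759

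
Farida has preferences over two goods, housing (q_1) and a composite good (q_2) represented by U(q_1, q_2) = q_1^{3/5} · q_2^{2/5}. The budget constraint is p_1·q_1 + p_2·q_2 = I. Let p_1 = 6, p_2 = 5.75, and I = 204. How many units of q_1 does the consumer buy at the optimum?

Tangency: MRS = (3/2)·q_2/q_1 = p_1/p_2.
So 0.6·p_2·q_2 = 0.4·p_1·q_1; combined with the budget, a share 0.6 of income goes to q_1.
Demand: q_1*(p_1,p_2,I) = 0.6·I/p_1 and q_2* = 0.4·I/p_2.
At p_1=6, p_2=5.75, I=204: q_1* = 0.6·204/6 = 20.4.

q_1* = 20.4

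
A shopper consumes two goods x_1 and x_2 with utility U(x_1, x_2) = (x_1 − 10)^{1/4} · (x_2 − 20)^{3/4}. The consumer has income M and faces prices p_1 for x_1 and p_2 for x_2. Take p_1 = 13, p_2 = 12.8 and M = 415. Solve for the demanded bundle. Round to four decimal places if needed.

x_1* = 10.5577, x_2* = 21.6992

MRS = (1/3)·(x_2−20)/(x_1−10). Tangency with p_1/p_2 gives x_2−20 = 3·(p_1/p_2)·(x_1−10).
Substituting into the budget: x_1* = 10 + 0.25·(M − 10·p_1 − 20·p_2)/p_1, and x_2* = 20 + 0.75·(…)/p_2.
Discretionary income = 415 − 10·13 − 20·12.8 = 29; x_1* = 10 + 0.25·29/13 = 10.5577; x_2* = 20 + 0.75·29/12.8 = 21.6992.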